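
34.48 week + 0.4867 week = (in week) 34.97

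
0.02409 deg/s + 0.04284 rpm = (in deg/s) 0.2811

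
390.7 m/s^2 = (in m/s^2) 390.7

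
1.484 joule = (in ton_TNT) 3.547e-10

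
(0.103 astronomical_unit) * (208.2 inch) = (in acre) 2.014e+07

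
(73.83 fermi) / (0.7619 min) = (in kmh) 5.814e-15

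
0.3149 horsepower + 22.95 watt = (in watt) 257.8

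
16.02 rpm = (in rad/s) 1.678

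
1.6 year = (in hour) 1.402e+04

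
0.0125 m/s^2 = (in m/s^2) 0.0125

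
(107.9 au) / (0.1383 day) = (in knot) 2.626e+09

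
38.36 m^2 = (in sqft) 412.9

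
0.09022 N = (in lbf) 0.02028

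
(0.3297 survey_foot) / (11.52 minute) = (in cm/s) 0.01454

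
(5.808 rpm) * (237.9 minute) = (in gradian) 5.527e+05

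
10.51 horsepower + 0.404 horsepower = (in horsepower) 10.91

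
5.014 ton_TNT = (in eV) 1.309e+29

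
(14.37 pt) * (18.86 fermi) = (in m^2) 9.561e-17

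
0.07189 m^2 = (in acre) 1.776e-05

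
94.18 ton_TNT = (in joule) 3.94e+11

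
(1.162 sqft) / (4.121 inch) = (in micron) 1.031e+06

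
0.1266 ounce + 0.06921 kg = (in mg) 7.28e+04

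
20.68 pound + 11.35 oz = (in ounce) 342.2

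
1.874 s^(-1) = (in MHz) 1.874e-06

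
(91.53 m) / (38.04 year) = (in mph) 1.707e-07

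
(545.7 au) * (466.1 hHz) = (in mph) 8.512e+18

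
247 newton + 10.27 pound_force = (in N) 292.7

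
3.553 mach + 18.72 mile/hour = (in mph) 2725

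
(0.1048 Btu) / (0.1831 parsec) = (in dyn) 1.957e-09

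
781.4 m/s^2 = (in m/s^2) 781.4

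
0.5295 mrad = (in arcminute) 1.82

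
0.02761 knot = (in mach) 4.171e-05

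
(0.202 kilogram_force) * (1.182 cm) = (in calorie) 0.005596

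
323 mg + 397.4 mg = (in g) 0.7204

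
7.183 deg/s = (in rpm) 1.197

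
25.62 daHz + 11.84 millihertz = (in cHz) 2.562e+04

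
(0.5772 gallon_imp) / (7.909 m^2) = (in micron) 331.8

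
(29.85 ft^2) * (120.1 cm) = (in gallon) 879.8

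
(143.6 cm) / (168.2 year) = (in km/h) 9.746e-10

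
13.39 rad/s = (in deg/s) 767.2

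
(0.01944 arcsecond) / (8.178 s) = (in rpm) 1.101e-07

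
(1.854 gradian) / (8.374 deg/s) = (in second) 0.1993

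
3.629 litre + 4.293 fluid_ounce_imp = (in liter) 3.751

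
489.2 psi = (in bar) 33.73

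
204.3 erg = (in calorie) 4.883e-06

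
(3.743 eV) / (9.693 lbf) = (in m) 1.391e-20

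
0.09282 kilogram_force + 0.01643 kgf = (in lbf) 0.2409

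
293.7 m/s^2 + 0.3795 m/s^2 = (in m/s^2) 294.1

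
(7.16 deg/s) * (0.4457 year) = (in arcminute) 6.038e+09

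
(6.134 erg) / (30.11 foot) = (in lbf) 1.503e-08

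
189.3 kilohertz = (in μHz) 1.893e+11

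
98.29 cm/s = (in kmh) 3.538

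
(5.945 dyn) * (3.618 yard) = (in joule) 0.0001967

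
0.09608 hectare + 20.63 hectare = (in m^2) 2.073e+05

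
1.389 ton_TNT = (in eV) 3.627e+28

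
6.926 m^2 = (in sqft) 74.55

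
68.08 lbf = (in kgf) 30.88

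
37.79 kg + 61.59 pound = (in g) 6.573e+04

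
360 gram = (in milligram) 3.6e+05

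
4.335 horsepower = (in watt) 3233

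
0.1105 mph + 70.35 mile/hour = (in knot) 61.23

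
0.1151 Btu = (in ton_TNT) 2.902e-08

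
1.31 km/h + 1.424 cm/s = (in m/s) 0.3781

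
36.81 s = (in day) 0.000426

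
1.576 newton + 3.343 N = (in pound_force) 1.106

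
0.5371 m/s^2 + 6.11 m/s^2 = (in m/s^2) 6.647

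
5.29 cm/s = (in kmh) 0.1904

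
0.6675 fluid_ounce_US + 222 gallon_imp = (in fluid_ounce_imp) 3.552e+04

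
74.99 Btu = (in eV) 4.938e+23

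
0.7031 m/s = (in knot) 1.367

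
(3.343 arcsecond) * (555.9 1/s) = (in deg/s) 0.5162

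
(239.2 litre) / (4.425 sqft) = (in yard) 0.6363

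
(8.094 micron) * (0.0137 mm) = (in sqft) 1.194e-09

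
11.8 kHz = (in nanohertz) 1.18e+13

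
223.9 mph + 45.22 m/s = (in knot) 282.5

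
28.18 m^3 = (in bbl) 177.2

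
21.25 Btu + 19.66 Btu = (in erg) 4.316e+11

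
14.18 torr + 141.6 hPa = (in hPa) 160.5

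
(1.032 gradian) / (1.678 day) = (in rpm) 1.068e-06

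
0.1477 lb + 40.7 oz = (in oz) 43.06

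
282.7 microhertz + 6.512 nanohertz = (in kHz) 2.827e-07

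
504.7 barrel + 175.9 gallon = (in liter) 8.091e+04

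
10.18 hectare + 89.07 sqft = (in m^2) 1.018e+05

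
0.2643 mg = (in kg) 2.643e-07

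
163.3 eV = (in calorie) 6.253e-18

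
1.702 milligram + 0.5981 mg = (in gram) 0.0023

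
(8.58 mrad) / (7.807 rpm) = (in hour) 2.915e-06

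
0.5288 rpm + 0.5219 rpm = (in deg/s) 6.304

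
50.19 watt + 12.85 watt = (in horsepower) 0.08454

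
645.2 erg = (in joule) 6.452e-05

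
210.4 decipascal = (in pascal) 21.04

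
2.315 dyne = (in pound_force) 5.204e-06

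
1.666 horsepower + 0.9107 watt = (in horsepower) 1.667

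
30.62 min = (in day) 0.02126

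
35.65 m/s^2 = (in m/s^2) 35.65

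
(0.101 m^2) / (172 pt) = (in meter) 1.665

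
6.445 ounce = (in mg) 1.827e+05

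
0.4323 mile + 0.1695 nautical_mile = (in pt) 2.862e+06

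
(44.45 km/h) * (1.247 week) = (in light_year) 9.843e-10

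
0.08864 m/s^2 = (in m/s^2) 0.08864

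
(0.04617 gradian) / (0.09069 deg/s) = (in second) 0.4582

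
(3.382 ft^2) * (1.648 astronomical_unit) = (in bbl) 4.872e+11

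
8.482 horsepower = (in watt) 6325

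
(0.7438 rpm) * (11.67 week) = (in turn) 8.75e+04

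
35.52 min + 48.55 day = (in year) 0.1331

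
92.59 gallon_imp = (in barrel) 2.648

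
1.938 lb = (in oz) 31.01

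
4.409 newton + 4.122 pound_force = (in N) 22.74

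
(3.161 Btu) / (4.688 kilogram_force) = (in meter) 72.54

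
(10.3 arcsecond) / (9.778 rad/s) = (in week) 8.444e-12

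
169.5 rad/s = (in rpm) 1619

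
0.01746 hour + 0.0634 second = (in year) 1.995e-06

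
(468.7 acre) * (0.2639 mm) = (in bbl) 3148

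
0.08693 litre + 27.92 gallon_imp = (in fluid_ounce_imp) 4470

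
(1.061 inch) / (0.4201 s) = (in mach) 0.0001884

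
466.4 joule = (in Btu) 0.4421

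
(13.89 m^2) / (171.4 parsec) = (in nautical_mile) 1.418e-21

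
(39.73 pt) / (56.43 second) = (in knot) 0.0004828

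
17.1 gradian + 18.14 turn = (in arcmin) 3.927e+05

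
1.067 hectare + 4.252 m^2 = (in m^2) 1.067e+04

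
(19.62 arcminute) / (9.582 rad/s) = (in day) 6.894e-09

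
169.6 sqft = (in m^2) 15.76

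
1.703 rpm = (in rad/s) 0.1783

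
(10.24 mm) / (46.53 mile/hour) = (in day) 5.698e-09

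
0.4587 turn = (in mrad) 2882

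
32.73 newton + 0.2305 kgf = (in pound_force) 7.866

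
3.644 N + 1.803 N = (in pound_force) 1.225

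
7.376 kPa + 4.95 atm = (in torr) 3817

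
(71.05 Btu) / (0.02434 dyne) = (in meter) 3.08e+11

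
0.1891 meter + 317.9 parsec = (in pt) 2.781e+22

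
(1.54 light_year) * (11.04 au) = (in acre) 5.946e+24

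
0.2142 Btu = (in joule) 226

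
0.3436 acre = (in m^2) 1390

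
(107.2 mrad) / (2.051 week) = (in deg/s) 4.952e-06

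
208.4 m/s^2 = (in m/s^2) 208.4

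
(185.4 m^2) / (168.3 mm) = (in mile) 0.6845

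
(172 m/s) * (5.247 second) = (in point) 2.558e+06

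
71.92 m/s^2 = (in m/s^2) 71.92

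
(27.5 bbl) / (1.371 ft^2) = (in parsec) 1.112e-15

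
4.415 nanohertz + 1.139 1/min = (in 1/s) 0.01898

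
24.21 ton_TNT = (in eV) 6.322e+29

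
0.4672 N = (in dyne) 4.672e+04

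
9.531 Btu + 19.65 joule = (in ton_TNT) 2.408e-06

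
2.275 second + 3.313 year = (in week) 172.7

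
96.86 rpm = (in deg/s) 581.2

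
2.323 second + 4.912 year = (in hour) 4.303e+04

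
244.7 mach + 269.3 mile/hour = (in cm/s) 8.344e+06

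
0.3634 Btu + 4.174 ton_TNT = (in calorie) 4.174e+09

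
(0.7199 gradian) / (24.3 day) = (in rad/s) 5.386e-09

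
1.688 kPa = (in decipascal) 1.688e+04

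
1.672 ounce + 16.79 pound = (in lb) 16.89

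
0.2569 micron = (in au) 1.717e-18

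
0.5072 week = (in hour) 85.21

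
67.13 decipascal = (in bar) 6.713e-05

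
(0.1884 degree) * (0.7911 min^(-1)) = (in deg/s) 0.002484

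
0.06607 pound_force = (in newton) 0.2939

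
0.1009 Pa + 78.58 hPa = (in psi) 1.14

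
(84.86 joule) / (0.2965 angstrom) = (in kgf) 2.918e+11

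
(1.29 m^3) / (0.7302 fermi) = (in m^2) 1.767e+15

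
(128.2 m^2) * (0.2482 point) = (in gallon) 2.965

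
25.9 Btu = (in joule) 2.733e+04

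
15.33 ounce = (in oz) 15.33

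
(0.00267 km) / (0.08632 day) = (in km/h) 0.001289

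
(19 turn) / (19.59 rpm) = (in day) 0.0006735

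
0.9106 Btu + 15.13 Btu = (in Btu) 16.04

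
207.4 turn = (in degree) 7.466e+04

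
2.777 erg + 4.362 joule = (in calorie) 1.043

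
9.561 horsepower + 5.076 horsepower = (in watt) 1.091e+04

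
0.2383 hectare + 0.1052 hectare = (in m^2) 3435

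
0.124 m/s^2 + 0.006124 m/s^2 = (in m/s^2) 0.1301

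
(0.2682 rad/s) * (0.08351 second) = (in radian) 0.0224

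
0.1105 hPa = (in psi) 0.001603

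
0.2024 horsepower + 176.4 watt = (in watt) 327.3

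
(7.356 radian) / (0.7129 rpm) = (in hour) 0.02737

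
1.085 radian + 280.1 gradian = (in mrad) 5485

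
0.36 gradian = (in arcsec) 1166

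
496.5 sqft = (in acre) 0.0114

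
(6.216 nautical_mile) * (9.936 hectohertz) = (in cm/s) 1.144e+09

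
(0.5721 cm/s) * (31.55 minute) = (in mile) 0.006729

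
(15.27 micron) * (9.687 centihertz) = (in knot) 2.875e-06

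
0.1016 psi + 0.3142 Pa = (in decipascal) 7008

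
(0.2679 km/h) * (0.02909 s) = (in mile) 1.345e-06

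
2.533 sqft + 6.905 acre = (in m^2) 2.794e+04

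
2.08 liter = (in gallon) 0.5495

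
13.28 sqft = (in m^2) 1.234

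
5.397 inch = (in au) 9.163e-13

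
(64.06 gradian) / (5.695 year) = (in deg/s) 3.21e-07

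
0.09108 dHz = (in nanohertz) 9.108e+06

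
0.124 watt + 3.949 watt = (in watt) 4.073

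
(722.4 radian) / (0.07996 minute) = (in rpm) 1438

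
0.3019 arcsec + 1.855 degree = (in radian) 0.03238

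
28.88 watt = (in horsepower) 0.03873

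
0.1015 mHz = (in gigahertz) 1.015e-13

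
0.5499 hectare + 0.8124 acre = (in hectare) 0.8787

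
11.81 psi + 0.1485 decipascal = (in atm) 0.8036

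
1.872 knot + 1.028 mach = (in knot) 682.3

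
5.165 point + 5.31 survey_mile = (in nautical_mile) 4.614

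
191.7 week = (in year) 3.676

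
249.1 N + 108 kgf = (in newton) 1308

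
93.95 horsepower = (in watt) 7.006e+04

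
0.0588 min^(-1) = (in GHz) 9.8e-13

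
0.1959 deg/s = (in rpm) 0.03265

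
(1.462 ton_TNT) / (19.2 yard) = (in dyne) 3.484e+13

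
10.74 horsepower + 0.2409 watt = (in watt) 8009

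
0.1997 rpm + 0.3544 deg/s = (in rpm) 0.2588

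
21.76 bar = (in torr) 1.632e+04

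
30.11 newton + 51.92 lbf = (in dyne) 2.611e+07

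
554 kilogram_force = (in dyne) 5.433e+08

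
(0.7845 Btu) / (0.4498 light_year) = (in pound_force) 4.373e-14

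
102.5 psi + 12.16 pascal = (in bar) 7.067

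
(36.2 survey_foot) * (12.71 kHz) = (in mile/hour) 3.137e+05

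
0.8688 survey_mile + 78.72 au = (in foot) 3.864e+13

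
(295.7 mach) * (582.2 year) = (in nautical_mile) 9.982e+11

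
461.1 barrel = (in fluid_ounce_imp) 2.58e+06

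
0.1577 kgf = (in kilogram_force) 0.1577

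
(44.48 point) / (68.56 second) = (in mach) 6.722e-07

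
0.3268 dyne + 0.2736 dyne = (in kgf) 6.122e-07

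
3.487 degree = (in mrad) 60.86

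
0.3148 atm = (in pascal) 3.19e+04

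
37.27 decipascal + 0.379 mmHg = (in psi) 0.007869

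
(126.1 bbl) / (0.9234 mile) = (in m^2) 0.01349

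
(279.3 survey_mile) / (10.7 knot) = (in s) 8.166e+04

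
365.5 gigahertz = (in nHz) 3.655e+20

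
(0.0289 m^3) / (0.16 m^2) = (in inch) 7.111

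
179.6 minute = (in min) 179.6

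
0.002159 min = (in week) 2.142e-07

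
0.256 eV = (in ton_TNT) 9.803e-30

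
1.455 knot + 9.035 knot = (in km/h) 19.43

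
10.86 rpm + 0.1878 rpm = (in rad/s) 1.157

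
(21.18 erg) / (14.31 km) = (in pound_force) 3.327e-11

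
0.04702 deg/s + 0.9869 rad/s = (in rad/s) 0.9877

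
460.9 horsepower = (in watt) 3.437e+05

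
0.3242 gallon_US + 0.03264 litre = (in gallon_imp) 0.2771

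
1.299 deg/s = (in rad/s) 0.02267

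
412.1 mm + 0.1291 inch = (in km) 0.0004154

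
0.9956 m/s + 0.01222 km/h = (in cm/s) 99.9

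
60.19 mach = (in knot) 3.984e+04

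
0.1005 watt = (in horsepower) 0.0001348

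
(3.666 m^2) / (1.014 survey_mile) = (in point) 6.368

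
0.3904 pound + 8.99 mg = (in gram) 177.1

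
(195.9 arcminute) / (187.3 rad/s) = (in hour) 8.451e-08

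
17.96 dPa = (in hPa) 0.01796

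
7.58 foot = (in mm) 2310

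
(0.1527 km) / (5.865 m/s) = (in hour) 0.007232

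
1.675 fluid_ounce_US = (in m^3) 4.954e-05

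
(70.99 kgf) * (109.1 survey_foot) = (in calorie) 5533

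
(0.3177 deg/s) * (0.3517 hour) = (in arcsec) 1.448e+06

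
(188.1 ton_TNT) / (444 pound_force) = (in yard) 4.358e+08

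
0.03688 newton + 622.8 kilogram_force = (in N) 6108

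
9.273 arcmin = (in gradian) 0.1717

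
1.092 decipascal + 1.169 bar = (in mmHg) 876.8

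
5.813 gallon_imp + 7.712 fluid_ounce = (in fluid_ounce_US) 901.3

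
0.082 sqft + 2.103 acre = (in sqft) 9.161e+04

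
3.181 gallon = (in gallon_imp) 2.649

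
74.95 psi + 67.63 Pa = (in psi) 74.96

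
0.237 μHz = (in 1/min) 1.422e-05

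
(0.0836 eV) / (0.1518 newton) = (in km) 8.824e-23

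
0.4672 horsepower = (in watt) 348.4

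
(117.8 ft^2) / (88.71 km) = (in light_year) 1.304e-20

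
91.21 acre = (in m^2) 3.691e+05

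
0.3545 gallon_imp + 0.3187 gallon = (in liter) 2.818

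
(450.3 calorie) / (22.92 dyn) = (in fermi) 8.22e+21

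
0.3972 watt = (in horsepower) 0.0005327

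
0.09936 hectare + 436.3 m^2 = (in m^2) 1430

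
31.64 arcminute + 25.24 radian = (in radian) 25.25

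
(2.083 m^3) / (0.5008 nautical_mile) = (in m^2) 0.002246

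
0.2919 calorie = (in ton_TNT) 2.919e-10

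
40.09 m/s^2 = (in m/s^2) 40.09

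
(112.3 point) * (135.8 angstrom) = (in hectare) 5.38e-14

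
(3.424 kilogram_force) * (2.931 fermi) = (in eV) 6.143e+05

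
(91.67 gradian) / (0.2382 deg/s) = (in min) 5.773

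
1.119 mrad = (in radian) 0.001119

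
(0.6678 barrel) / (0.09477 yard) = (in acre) 0.0003027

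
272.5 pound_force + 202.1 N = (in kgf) 144.2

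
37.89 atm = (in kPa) 3839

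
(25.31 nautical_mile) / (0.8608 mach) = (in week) 0.0002644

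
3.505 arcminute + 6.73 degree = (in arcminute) 407.3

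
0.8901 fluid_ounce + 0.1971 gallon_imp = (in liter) 0.9224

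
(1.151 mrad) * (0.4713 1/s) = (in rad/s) 0.0005425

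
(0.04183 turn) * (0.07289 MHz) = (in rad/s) 1.916e+04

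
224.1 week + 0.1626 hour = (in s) 1.355e+08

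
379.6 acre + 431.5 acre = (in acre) 811.1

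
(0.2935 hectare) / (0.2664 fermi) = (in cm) 1.102e+21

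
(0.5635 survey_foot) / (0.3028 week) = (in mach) 2.754e-09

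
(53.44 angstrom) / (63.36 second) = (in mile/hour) 1.887e-10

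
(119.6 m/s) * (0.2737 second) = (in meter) 32.73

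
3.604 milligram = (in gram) 0.003604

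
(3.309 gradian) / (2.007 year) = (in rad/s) 8.212e-10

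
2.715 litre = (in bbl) 0.01708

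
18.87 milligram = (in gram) 0.01887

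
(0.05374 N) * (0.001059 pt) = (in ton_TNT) 4.798e-18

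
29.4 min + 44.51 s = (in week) 0.00299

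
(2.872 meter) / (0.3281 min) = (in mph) 0.3263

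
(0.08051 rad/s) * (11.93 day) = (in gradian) 5.283e+06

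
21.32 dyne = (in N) 0.0002132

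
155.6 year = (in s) 4.907e+09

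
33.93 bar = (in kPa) 3393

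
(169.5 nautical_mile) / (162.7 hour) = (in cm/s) 53.59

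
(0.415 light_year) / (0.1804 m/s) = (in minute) 3.627e+14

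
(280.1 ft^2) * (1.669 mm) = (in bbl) 0.2732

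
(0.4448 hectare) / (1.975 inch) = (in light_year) 9.372e-12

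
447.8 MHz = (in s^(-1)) 4.478e+08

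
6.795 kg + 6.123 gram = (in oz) 239.9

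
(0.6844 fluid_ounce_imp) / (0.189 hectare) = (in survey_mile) 6.393e-12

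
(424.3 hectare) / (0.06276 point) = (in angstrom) 1.916e+21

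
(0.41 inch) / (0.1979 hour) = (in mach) 4.293e-08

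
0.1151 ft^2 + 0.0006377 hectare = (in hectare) 0.0006388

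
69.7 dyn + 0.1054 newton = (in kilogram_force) 0.01082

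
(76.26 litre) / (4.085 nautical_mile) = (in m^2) 1.008e-05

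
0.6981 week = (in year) 0.01339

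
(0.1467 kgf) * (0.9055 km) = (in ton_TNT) 3.113e-07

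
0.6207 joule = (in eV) 3.874e+18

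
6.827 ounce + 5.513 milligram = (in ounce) 6.827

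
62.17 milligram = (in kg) 6.217e-05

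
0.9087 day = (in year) 0.00249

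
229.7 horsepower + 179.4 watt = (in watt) 1.715e+05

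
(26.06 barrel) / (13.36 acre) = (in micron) 76.63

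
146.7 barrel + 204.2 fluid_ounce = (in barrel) 146.7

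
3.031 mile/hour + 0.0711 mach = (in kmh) 92.03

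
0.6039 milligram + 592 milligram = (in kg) 0.0005926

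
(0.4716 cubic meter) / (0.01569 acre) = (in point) 21.05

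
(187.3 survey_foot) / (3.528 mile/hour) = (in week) 5.985e-05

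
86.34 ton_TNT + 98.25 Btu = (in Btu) 3.424e+08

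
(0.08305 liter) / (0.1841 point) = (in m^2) 1.279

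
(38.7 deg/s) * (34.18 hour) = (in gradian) 5.291e+06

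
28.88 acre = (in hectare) 11.69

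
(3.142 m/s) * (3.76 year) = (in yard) 4.074e+08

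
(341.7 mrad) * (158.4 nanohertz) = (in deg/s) 3.101e-06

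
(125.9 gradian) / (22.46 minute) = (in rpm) 0.01401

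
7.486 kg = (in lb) 16.5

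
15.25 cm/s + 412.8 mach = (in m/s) 1.406e+05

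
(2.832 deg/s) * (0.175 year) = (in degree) 1.563e+07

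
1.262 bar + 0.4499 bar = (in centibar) 171.2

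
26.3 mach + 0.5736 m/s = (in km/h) 3.224e+04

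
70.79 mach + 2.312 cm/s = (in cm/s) 2.41e+06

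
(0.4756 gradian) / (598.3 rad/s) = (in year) 3.959e-13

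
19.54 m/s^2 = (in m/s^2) 19.54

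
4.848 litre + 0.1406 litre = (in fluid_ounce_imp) 175.6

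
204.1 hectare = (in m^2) 2.041e+06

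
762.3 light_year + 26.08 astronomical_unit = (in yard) 7.887e+18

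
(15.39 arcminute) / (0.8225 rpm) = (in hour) 1.444e-05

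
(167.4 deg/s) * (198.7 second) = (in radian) 580.5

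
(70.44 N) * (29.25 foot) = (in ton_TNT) 1.501e-07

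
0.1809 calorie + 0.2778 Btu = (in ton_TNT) 7.023e-08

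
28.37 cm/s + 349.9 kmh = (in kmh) 350.9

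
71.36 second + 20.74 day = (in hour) 497.8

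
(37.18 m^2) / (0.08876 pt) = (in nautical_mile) 641.1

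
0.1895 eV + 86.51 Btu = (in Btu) 86.51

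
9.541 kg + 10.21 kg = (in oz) 696.7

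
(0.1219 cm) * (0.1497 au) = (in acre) 6746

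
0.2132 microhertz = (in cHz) 2.132e-05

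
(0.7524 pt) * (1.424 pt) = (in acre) 3.295e-11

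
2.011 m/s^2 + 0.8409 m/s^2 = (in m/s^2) 2.852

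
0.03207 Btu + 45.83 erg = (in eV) 2.112e+20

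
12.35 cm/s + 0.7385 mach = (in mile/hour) 562.8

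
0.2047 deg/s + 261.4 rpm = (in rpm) 261.4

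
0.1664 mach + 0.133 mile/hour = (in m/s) 56.72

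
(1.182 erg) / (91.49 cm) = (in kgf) 1.317e-08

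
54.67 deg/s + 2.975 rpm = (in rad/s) 1.266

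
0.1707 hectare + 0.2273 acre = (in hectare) 0.2627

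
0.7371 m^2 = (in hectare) 7.371e-05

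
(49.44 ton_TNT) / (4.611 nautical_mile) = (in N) 2.422e+07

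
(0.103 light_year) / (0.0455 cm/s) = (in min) 3.569e+16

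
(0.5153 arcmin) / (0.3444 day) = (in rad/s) 5.037e-09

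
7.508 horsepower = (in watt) 5599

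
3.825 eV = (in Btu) 5.809e-22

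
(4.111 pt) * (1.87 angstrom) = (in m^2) 2.712e-13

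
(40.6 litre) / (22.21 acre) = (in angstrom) 4517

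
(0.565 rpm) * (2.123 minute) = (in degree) 431.8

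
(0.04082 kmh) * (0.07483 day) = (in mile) 0.04555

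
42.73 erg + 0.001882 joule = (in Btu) 1.788e-06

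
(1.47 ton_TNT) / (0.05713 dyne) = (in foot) 3.532e+16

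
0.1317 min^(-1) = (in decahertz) 0.0002195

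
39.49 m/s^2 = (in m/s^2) 39.49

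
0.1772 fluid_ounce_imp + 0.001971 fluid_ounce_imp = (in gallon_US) 0.001345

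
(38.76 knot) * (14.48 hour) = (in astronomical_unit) 6.948e-06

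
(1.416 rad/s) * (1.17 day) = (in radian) 1.431e+05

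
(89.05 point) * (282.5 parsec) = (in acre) 6.767e+13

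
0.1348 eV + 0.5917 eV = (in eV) 0.7265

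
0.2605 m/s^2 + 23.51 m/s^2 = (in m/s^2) 23.77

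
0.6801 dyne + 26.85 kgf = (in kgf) 26.85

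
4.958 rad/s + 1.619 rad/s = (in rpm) 62.81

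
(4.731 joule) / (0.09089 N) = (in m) 52.05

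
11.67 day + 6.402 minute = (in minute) 1.681e+04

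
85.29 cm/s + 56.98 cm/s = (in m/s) 1.423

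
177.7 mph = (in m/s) 79.44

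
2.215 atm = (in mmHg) 1683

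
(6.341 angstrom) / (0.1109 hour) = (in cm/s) 1.588e-10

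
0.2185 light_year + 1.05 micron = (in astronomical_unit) 1.382e+04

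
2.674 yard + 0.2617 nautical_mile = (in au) 3.256e-09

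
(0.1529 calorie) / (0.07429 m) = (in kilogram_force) 0.8781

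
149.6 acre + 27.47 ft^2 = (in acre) 149.6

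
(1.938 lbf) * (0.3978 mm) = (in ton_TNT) 8.196e-13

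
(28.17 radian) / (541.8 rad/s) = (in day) 6.018e-07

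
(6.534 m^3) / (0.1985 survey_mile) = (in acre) 5.054e-06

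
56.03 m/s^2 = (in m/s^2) 56.03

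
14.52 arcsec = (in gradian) 0.004481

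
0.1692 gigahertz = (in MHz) 169.2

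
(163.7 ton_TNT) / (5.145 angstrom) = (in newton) 1.331e+21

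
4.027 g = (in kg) 0.004027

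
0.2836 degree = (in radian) 0.00495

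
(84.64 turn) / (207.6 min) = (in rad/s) 0.04269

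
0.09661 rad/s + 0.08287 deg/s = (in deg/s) 5.618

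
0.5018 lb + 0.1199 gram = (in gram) 227.7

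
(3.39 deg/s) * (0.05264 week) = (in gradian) 1.199e+05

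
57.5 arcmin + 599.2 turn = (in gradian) 2.397e+05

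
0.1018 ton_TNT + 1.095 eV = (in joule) 4.259e+08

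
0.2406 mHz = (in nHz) 2.406e+05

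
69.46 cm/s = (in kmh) 2.501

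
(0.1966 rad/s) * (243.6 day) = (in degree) 2.371e+08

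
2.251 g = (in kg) 0.002251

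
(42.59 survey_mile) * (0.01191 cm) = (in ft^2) 87.87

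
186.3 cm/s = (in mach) 0.005471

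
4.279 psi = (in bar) 0.295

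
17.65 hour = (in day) 0.7354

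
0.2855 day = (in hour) 6.852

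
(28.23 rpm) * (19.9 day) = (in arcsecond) 1.048e+12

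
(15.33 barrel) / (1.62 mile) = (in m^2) 0.0009348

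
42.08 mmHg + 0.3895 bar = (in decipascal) 4.456e+05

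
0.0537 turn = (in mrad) 337.4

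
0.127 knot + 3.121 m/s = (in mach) 0.009358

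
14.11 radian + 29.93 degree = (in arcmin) 5.03e+04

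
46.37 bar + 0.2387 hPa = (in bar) 46.37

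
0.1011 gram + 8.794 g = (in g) 8.895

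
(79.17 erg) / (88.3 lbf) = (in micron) 0.02016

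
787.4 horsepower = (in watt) 5.872e+05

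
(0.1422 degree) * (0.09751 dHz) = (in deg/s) 0.001387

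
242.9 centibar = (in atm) 2.397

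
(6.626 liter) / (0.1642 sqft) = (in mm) 434.4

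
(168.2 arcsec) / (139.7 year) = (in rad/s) 1.851e-13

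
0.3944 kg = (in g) 394.4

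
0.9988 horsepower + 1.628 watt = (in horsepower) 1.001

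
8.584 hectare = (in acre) 21.21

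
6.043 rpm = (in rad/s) 0.6328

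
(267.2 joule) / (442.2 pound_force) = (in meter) 0.1358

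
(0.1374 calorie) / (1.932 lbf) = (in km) 6.689e-05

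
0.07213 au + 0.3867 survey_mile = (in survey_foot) 3.54e+10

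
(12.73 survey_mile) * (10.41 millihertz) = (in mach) 0.6263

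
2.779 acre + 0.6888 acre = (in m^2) 1.403e+04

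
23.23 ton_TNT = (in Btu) 9.212e+07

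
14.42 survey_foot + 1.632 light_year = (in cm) 1.544e+18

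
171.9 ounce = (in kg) 4.873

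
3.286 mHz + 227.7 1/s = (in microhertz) 2.277e+08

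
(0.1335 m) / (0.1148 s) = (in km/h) 4.186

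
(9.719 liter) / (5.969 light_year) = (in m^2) 1.721e-19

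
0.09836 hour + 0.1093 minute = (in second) 360.7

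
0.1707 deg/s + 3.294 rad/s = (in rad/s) 3.297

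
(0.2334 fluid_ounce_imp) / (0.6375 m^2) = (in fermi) 1.04e+10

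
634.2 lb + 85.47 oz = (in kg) 290.1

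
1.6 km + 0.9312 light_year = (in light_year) 0.9312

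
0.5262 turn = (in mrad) 3306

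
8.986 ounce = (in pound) 0.5616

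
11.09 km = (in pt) 3.144e+07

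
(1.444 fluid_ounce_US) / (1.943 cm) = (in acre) 5.431e-07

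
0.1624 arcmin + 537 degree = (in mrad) 9372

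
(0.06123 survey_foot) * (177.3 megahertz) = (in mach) 9718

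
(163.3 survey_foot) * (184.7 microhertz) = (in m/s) 0.009193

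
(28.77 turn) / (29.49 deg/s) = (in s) 351.2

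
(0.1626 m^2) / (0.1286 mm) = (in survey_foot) 4148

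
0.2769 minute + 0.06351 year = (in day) 23.18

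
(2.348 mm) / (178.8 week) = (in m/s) 2.171e-11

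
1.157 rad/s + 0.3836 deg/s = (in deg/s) 66.67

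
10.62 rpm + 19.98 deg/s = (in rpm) 13.95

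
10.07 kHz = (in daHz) 1007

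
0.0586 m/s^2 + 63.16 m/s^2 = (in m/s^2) 63.22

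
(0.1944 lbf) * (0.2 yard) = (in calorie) 0.0378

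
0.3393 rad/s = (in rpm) 3.24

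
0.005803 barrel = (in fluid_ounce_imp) 32.47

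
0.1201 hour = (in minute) 7.206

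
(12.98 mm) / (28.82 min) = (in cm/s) 0.0007506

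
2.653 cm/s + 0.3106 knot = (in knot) 0.3622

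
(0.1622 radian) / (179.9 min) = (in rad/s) 1.503e-05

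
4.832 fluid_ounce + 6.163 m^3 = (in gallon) 1628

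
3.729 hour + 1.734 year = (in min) 9.116e+05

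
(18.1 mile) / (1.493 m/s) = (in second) 1.951e+04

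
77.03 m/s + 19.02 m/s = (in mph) 214.9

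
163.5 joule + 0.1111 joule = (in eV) 1.021e+21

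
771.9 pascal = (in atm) 0.007618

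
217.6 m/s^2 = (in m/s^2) 217.6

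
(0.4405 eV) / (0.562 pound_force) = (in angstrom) 2.823e-10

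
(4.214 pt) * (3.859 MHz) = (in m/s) 5737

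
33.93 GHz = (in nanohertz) 3.393e+19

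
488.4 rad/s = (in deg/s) 2.798e+04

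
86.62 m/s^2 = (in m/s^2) 86.62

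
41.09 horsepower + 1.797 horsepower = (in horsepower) 42.89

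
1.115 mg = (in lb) 2.458e-06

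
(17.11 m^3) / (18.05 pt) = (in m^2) 2687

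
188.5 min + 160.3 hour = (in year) 0.01866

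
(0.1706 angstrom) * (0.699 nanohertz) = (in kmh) 4.293e-20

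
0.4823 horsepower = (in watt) 359.7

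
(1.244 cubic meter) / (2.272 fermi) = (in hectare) 5.475e+10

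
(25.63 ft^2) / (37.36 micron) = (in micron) 6.373e+10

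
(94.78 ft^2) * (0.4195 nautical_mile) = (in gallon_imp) 1.505e+06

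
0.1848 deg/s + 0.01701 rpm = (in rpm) 0.04781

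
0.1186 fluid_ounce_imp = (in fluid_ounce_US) 0.1139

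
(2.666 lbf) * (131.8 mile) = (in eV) 1.57e+25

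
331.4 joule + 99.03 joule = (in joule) 430.4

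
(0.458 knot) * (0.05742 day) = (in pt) 3.313e+06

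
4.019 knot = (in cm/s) 206.8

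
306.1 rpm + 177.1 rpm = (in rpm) 483.2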